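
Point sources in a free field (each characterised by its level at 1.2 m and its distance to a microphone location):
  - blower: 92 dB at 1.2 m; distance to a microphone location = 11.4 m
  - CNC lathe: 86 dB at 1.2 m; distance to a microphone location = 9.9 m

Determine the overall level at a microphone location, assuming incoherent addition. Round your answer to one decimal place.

73.7 dB

Apply inverse-square spreading to bring every level to the receiver, then sum 10^(L/10).
blower: 92 − 20·log₁₀(11.4/1.2) = 92 − 19.55 = 72.45 dB.
CNC lathe: 86 − 20·log₁₀(9.9/1.2) = 86 − 18.33 = 67.67 dB.
Σ 10^(L/10) = 2.341e+07 → L_total = 10·log₁₀(2.341e+07) = 73.69 dB.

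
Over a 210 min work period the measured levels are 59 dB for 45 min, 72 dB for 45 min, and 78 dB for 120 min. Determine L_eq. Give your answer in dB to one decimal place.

The energy average is taken in the linear domain: L_eq = 10·log₁₀[(Σ tᵢ·10^(Lᵢ/10))/T], T = 210 min.
Σ tᵢ·10^(Lᵢ/10) = 45·10^(59/10) + 45·10^(72/10) + 120·10^(78/10) = 8.320e+09.
L_eq = 10·log₁₀(8.320e+09/210) = 75.98 dB.

76.0 dB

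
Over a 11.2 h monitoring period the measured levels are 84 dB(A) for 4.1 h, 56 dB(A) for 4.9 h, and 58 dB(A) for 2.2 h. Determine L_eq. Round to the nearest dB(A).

80 dB(A)

L_eq = 10·log₁₀[(1/T)·Σ tᵢ·10^(Lᵢ/10)] with T = 11.2 h.
Σ tᵢ·10^(Lᵢ/10) = 4.1·10^(84/10) + 4.9·10^(56/10) + 2.2·10^(58/10) = 1.033e+09.
L_eq = 10·log₁₀(1.033e+09/11.2) = 79.65 dB(A).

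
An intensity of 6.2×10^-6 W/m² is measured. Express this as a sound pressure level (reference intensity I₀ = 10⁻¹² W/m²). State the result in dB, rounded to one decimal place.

I/I₀ = 6.2×10^-6/10⁻¹² = 6.2×10^6, and L = 10·log₁₀(I/I₀).
L = 10·(0.7924 + 6) = 67.92 dB.

67.9 dB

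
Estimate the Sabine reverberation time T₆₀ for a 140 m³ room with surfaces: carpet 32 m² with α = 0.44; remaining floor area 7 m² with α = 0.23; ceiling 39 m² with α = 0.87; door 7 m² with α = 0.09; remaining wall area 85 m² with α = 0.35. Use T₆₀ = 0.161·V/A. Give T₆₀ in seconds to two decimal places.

0.28 s

Total absorption A = 32·0.44 + 7·0.23 + 39·0.87 + 7·0.09 + 85·0.35 = 80.00 m² sabins.
T₆₀ = 0.161 × 140 / 80.00 = 0.282 s.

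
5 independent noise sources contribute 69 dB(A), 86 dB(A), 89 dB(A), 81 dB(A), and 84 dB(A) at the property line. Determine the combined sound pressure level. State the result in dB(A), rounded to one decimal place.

92.0 dB(A)

Incoherent sources combine by intensity addition: L_total = 10·log₁₀(Σ 10^(L_i/10)).
Σ 10^(L/10) = 10^(69/10) + 10^(86/10) + 10^(89/10) + 10^(81/10) + 10^(84/10) = 1.577e+09.
L_total = 10·log₁₀(1.577e+09) = 91.98 dB(A).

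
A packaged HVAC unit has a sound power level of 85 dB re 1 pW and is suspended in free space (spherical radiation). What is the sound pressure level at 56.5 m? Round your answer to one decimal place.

39.0 dB

The power spreads over a sphere of area 4π·r², so L_p = L_w − 10·log₁₀(4π·r²).
4π·r² = 4.011e+04 m², 10·log₁₀ of that is 46.033 dB.
L_p = 85 − 46.033 = 38.97 dB.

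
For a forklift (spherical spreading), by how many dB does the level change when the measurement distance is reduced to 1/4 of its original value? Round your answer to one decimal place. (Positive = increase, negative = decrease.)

With spherical spreading the level changes by −20·log₁₀(r₂/r₁).
ΔL = −20·log₁₀(0.25) = +12.04 dB.

+12.0 dB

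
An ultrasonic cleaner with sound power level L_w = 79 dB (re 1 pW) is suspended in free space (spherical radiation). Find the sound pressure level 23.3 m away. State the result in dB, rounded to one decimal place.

40.7 dB

Free-field spherical radiation: L_p = L_w − 10·log₁₀(4π·r²), r = 23.3 m.
4π·r² = 6822 m², 10·log₁₀ of that is 38.339 dB.
L_p = 79 − 38.339 = 40.66 dB.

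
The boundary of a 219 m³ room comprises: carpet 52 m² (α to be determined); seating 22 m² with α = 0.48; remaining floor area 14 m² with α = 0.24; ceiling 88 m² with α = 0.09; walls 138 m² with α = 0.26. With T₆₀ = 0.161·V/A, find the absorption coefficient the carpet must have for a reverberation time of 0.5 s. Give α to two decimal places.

Required total absorption A = 0.161·219/0.5 = 70.52 m².
Absorption from the other surfaces = 22·0.48 + 14·0.24 + 88·0.09 + 138·0.26 = 57.72 m², so the carpet must supply 12.80 m² over 52 m².
α = 12.80/52 = 0.246.

0.25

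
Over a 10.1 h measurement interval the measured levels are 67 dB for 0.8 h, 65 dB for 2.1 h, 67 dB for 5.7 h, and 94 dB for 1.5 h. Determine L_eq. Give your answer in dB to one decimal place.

85.8 dB

L_eq = 10·log₁₀[(1/T)·Σ tᵢ·10^(Lᵢ/10)] with T = 10.1 h.
Σ tᵢ·10^(Lᵢ/10) = 0.8·10^(67/10) + 2.1·10^(65/10) + 5.7·10^(67/10) + 1.5·10^(94/10) = 3.807e+09.
L_eq = 10·log₁₀(3.807e+09/10.1) = 85.76 dB.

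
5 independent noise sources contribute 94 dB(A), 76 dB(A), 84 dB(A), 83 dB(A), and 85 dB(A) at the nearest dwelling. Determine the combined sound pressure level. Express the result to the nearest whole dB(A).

95 dB(A)

Incoherent sources combine by intensity addition: L_total = 10·log₁₀(Σ 10^(L_i/10)).
Σ 10^(L/10) = 10^(94/10) + 10^(76/10) + 10^(84/10) + 10^(83/10) + 10^(85/10) = 3.319e+09.
L_total = 10·log₁₀(3.319e+09) = 95.21 dB(A).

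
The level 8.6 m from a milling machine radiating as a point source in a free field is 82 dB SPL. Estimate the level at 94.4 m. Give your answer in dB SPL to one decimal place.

61.2 dB SPL

Spherical spreading from a point source gives a 20·log₁₀(r₂/r₁) drop.
L₂ = 82 − 20·log₁₀(94.4/8.6) = 82 − 20.809 = 61.19 dB SPL.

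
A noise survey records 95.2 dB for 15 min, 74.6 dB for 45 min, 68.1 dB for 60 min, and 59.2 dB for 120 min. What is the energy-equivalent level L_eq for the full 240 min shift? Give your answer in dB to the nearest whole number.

L_eq = 10·log₁₀[(1/T)·Σ tᵢ·10^(Lᵢ/10)] with T = 240 min.
Σ tᵢ·10^(Lᵢ/10) = 15·10^(95.2/10) + 45·10^(74.6/10) + 60·10^(68.1/10) + 120·10^(59.2/10) = 5.145e+10.
L_eq = 10·log₁₀(5.145e+10/240) = 83.31 dB.

83 dB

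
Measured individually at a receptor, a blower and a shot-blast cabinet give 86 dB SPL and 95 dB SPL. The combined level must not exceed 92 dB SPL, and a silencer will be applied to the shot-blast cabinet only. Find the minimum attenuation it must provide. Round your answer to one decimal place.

4.3 dB

Everything except the shot-blast cabinet sums to 10^(86/10) = 3.981e+08 in linear terms, 86.00 dB SPL.
To meet 92 dB SPL overall, the treated shot-blast cabinet may contribute at most 10^(92/10) − 3.981e+08 = 1.187e+09, i.e. 90.74 dB SPL.
So the shot-blast cabinet must be reduced from 95 to 90.74 dB SPL: IL = 4.26 dB.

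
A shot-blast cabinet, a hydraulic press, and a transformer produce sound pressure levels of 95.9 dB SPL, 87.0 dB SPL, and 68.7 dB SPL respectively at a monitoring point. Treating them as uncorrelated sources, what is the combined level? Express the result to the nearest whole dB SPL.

Incoherent sources combine by intensity addition: L_total = 10·log₁₀(Σ 10^(L_i/10)).
Σ 10^(L/10) = 10^(95.9/10) + 10^(87.0/10) + 10^(68.7/10) = 4.399e+09.
L_total = 10·log₁₀(4.399e+09) = 96.43 dB SPL.

96 dB SPL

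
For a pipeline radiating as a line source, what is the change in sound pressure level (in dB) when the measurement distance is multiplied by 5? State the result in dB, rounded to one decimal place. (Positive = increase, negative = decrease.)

With cylindrical spreading the level changes by −10·log₁₀(r₂/r₁).
ΔL = −10·log₁₀(5) = -6.99 dB.

-7.0 dB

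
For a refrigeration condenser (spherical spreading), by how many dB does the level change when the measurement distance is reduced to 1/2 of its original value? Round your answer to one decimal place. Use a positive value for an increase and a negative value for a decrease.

+6.0 dB

With spherical spreading the level changes by −20·log₁₀(r₂/r₁).
ΔL = −20·log₁₀(0.5) = +6.02 dB.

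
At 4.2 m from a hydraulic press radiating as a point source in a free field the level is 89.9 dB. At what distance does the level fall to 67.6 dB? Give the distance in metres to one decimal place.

For a point source L₁ − L₂ = 20·log₁₀(r₂/r₁), so r₂ = r₁·10^((L₁−L₂)/20).
r₂ = 4.2·10^((89.9−67.6)/20) = 4.2·10^(22.3/20) = 54.73 m.

54.7 m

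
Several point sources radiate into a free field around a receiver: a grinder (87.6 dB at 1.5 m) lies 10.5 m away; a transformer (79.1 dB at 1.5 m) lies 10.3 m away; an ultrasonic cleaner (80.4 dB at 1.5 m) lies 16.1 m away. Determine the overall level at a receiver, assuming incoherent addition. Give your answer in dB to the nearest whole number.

72 dB

Propagate each source to the receiver with L = L_ref − 20·log₁₀(r/r_ref), then add intensities.
grinder: 87.6 − 20·log₁₀(10.5/1.5) = 87.6 − 16.90 = 70.70 dB.
transformer: 79.1 − 20·log₁₀(10.3/1.5) = 79.1 − 16.73 = 62.37 dB.
ultrasonic cleaner: 80.4 − 20·log₁₀(16.1/1.5) = 80.4 − 20.61 = 59.79 dB.
Σ 10^(L/10) = 1.442e+07 → L_total = 10·log₁₀(1.442e+07) = 71.59 dB.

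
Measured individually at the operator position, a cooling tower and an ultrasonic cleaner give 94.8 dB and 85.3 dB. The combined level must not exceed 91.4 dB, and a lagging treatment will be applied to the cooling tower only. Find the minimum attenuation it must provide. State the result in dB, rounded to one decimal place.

4.6 dB

The untreated sources together contribute 10^(85.3/10) = 3.388e+08, i.e. 85.30 dB.
To meet 91.4 dB overall, the treated cooling tower may contribute at most 10^(91.4/10) − 3.388e+08 = 1.042e+09, i.e. 90.18 dB.
So the cooling tower must be reduced from 94.8 to 90.18 dB: IL = 4.62 dB.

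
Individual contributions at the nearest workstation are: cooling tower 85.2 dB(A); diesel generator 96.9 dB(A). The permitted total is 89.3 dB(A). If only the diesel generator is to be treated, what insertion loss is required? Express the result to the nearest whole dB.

10 dB

Fixed contribution from the other source: Σ 10^(L/10) = 10^(85.2/10) = 3.311e+08 (85.20 dB(A)).
The limit corresponds to 10^(89.3/10) = 8.511e+08; subtracting the fixed part leaves 5.200e+08 for the diesel generator, i.e. 87.16 dB(A).
So the diesel generator must be reduced from 96.9 to 87.16 dB(A): IL = 9.74 dB.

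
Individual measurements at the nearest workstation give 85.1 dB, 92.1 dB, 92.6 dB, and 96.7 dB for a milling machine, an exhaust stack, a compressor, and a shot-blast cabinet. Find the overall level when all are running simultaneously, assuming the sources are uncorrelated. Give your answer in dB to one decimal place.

For uncorrelated sources the intensities add, so convert each level to linear form, sum, and take 10·log₁₀ of the total.
Σ 10^(L/10) = 10^(85.1/10) + 10^(92.1/10) + 10^(92.6/10) + 10^(96.7/10) = 8.442e+09.
L_total = 10·log₁₀(8.442e+09) = 99.26 dB.

99.3 dB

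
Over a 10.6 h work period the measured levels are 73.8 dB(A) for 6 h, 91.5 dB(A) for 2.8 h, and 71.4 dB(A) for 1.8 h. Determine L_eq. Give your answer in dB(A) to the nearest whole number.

86 dB(A)

Weight each interval's intensity by its duration and average over T = 10.6 h:
Σ tᵢ·10^(Lᵢ/10) = 6·10^(73.8/10) + 2.8·10^(91.5/10) + 1.8·10^(71.4/10) = 4.124e+09.
L_eq = 10·log₁₀(4.124e+09/10.6) = 85.90 dB(A).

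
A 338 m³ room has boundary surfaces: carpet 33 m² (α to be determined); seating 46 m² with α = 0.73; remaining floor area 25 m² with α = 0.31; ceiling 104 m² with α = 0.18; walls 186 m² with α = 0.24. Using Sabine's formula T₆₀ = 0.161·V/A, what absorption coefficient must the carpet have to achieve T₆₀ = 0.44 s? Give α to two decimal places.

0.58

From T₆₀ = 0.161·V/A, the target T₆₀ = 0.44 s needs A = 0.161·338/0.44 = 123.68 m².
Absorption from the other surfaces = 46·0.73 + 25·0.31 + 104·0.18 + 186·0.24 = 104.69 m², so the carpet must supply 18.99 m² over 33 m².
α = 18.99/33 = 0.575.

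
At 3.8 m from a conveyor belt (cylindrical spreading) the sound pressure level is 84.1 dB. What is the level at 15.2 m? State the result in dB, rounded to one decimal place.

For a line source, L₂ = L₁ − 10·log₁₀(r₂/r₁).
L₂ = 84.1 − 10·log₁₀(15.2/3.8) = 84.1 − 6.021 = 78.08 dB.

78.1 dB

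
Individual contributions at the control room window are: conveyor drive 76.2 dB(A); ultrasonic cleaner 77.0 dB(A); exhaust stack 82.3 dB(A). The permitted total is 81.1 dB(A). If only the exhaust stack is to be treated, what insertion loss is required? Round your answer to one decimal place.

Everything except the exhaust stack sums to 10^(76.2/10) + 10^(77.0/10) = 9.181e+07 in linear terms, 79.63 dB(A).
To meet 81.1 dB(A) overall, the treated exhaust stack may contribute at most 10^(81.1/10) − 9.181e+07 = 3.702e+07, i.e. 75.68 dB(A).
Required insertion loss = 82.3 − 75.68 = 6.62 dB.

6.6 dB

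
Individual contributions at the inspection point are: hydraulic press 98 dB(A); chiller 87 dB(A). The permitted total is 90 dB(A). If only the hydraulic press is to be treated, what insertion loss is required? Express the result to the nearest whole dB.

Everything except the hydraulic press sums to 10^(87/10) = 5.012e+08 in linear terms, 87.00 dB(A).
The limit corresponds to 10^(90/10) = 1.000e+09; subtracting the fixed part leaves 4.988e+08 for the hydraulic press, i.e. 86.98 dB(A).
Required insertion loss = 98 − 86.98 = 11.02 dB.

11 dB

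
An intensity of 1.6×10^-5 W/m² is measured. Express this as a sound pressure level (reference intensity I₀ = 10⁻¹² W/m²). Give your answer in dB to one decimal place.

L = 10·log₁₀(I/I₀) = 10·log₁₀(1.6×10^-5/10⁻¹²) = 10·log₁₀(1.6×10^7).
L = 10·(0.2041 + 7) = 72.04 dB.

72.0 dB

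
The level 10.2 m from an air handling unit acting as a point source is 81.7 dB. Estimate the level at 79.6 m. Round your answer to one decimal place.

63.9 dB

For a point source, L₂ = L₁ − 20·log₁₀(r₂/r₁).
L₂ = 81.7 − 20·log₁₀(79.6/10.2) = 81.7 − 17.846 = 63.85 dB.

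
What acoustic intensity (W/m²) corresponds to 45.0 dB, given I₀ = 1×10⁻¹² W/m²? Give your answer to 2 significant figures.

3.2e-08 W/m²

L = 10·log₁₀(I/I₀) ⇒ I = I₀·10^(L/10) = 10⁻¹² × 10^4.50.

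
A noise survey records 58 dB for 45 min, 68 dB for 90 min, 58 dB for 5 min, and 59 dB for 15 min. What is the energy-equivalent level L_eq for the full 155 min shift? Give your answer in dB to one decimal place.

The energy average is taken in the linear domain: L_eq = 10·log₁₀[(Σ tᵢ·10^(Lᵢ/10))/T], T = 155 min.
Σ tᵢ·10^(Lᵢ/10) = 45·10^(58/10) + 90·10^(68/10) + 5·10^(58/10) + 15·10^(59/10) = 6.113e+08.
L_eq = 10·log₁₀(6.113e+08/155) = 65.96 dB.

66.0 dB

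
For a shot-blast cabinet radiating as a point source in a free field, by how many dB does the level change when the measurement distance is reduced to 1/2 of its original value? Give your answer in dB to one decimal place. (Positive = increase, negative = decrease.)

+6.0 dB

A point source loses 6 dB per doubling of distance; generally ΔL = −20·log₁₀(r₂/r₁).
ΔL = −20·log₁₀(0.5) = +6.02 dB.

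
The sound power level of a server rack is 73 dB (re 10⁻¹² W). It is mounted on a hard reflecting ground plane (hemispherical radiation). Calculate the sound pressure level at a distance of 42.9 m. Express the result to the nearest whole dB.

32 dB

Free-field hemispherical radiation: L_p = L_w − 10·log₁₀(2π·r²), r = 42.9 m.
2π·r² = 1.156e+04 m², 10·log₁₀ of that is 40.631 dB.
L_p = 73 − 40.631 = 32.37 dB.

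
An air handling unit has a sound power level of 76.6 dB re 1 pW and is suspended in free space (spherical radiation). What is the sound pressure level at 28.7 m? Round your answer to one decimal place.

Free-field spherical radiation: L_p = L_w − 10·log₁₀(4π·r²), r = 28.7 m.
4π·r² = 1.035e+04 m², 10·log₁₀ of that is 40.150 dB.
L_p = 76.6 − 40.150 = 36.45 dB.

36.5 dB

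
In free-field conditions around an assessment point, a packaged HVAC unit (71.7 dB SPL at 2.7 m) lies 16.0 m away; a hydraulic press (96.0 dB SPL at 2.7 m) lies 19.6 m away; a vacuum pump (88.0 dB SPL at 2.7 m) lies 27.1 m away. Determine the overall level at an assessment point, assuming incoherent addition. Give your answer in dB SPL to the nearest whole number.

Apply inverse-square spreading to bring every level to the receiver, then sum 10^(L/10).
packaged HVAC unit: 71.7 − 20·log₁₀(16.0/2.7) = 71.7 − 15.46 = 56.24 dB SPL.
hydraulic press: 96.0 − 20·log₁₀(19.6/2.7) = 96.0 − 17.22 = 78.78 dB SPL.
vacuum pump: 88.0 − 20·log₁₀(27.1/2.7) = 88.0 − 20.03 = 67.97 dB SPL.
Σ 10^(L/10) = 8.223e+07 → L_total = 10·log₁₀(8.223e+07) = 79.15 dB SPL.

79 dB SPL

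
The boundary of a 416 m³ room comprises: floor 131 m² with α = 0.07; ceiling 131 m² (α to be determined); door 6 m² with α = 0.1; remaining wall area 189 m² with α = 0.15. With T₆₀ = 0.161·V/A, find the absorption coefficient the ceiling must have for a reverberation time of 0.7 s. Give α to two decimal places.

0.44

From T₆₀ = 0.161·V/A, the target T₆₀ = 0.7 s needs A = 0.161·416/0.7 = 95.68 m².
Absorption from the other surfaces = 131·0.07 + 6·0.1 + 189·0.15 = 38.12 m², so the ceiling must supply 57.56 m² over 131 m².
α = 57.56/131 = 0.439.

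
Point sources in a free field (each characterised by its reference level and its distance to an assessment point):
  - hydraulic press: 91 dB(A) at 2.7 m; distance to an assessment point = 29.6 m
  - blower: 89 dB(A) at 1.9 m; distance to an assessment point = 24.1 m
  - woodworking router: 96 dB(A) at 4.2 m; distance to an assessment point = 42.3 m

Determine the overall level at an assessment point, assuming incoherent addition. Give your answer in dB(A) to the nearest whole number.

First find each source's level at the receiver (point-source: −20·log₁₀(r/r_ref)), then combine on an intensity basis.
hydraulic press: 91 − 20·log₁₀(29.6/2.7) = 91 − 20.80 = 70.20 dB(A).
blower: 89 − 20·log₁₀(24.1/1.9) = 89 − 22.07 = 66.93 dB(A).
woodworking router: 96 − 20·log₁₀(42.3/4.2) = 96 − 20.06 = 75.94 dB(A).
Σ 10^(L/10) = 5.466e+07 → L_total = 10·log₁₀(5.466e+07) = 77.38 dB(A).

77 dB(A)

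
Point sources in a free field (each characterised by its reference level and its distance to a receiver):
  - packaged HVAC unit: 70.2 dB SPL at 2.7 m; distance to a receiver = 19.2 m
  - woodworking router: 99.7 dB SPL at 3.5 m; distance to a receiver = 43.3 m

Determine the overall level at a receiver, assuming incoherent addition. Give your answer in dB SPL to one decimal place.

Apply inverse-square spreading to bring every level to the receiver, then sum 10^(L/10).
packaged HVAC unit: 70.2 − 20·log₁₀(19.2/2.7) = 70.2 − 17.04 = 53.16 dB SPL.
woodworking router: 99.7 − 20·log₁₀(43.3/3.5) = 99.7 − 21.85 = 77.85 dB SPL.
Σ 10^(L/10) = 6.118e+07 → L_total = 10·log₁₀(6.118e+07) = 77.87 dB SPL.

77.9 dB SPL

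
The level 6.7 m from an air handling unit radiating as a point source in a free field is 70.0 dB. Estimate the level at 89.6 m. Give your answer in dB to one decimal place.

For a point source, L₂ = L₁ − 20·log₁₀(r₂/r₁).
L₂ = 70.0 − 20·log₁₀(89.6/6.7) = 70.0 − 22.525 = 47.48 dB.

47.5 dB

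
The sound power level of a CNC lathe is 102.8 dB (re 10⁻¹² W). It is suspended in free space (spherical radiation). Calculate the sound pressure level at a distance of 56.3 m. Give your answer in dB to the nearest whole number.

The power spreads over a sphere of area 4π·r², so L_p = L_w − 10·log₁₀(4π·r²).
4π·r² = 3.983e+04 m², 10·log₁₀ of that is 46.002 dB.
L_p = 102.8 − 46.002 = 56.80 dB.

57 dB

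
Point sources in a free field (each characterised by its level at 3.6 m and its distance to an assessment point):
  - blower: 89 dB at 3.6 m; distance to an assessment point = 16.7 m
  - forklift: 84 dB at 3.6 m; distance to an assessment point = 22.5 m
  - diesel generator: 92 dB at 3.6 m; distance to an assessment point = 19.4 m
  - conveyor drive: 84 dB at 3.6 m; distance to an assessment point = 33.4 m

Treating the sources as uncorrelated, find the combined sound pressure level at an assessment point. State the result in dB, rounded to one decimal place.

80.0 dB

Apply inverse-square spreading to bring every level to the receiver, then sum 10^(L/10).
blower: 89 − 20·log₁₀(16.7/3.6) = 89 − 13.33 = 75.67 dB.
forklift: 84 − 20·log₁₀(22.5/3.6) = 84 − 15.92 = 68.08 dB.
diesel generator: 92 − 20·log₁₀(19.4/3.6) = 92 − 14.63 = 77.37 dB.
conveyor drive: 84 − 20·log₁₀(33.4/3.6) = 84 − 19.35 = 64.65 dB.
Σ 10^(L/10) = 1.008e+08 → L_total = 10·log₁₀(1.008e+08) = 80.04 dB.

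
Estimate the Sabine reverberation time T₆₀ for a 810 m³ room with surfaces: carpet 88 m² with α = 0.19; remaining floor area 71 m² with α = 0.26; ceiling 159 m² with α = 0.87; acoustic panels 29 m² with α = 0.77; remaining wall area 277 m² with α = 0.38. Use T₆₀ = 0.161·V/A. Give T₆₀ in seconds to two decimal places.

A = Σ Sᵢαᵢ = 88·0.19 + 71·0.26 + 159·0.87 + 29·0.77 + 277·0.38 = 301.10 m².
T₆₀ = 0.161·V/A = 0.161·810/301.10 = 0.433 s.

0.43 s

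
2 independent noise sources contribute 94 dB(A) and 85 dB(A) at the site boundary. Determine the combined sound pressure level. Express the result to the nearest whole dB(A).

95 dB(A)

Incoherent sources combine by intensity addition: L_total = 10·log₁₀(Σ 10^(L_i/10)).
Σ 10^(L/10) = 10^(94/10) + 10^(85/10) = 2.828e+09.
L_total = 10·log₁₀(2.828e+09) = 94.51 dB(A).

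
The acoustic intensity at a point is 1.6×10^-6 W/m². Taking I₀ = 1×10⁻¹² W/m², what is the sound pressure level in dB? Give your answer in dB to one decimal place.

62.0 dB

I/I₀ = 1.6×10^-6/10⁻¹² = 1.6×10^6, and L = 10·log₁₀(I/I₀).
L = 10·(0.2041 + 6) = 62.04 dB.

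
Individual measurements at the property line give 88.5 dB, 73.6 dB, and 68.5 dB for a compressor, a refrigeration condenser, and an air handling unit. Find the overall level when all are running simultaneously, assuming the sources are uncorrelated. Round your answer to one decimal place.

For uncorrelated sources the intensities add, so convert each level to linear form, sum, and take 10·log₁₀ of the total.
Σ 10^(L/10) = 10^(88.5/10) + 10^(73.6/10) + 10^(68.5/10) = 7.379e+08.
L_total = 10·log₁₀(7.379e+08) = 88.68 dB.

88.7 dB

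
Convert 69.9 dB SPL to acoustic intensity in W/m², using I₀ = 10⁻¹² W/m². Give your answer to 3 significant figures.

9.77e-06 W/m²

I/I₀ = 10^(69.9/10) = 9.772e+06, so I = 9.772e+06 × 10⁻¹² W/m².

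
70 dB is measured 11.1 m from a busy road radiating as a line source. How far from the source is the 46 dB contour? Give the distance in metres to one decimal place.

Line-source spreading drops the level by 10·log₁₀(r₂/r₁); inverting, r₂/r₁ = 10^(ΔL/10).
r₂ = 11.1·10^((70−46)/10) = 11.1·10^(24.0/10) = 2788.19 m.

2788.2 m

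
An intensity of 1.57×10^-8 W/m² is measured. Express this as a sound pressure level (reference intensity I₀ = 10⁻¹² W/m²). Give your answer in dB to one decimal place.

I/I₀ = 1.57×10^-8/10⁻¹² = 1.57×10^4, and L = 10·log₁₀(I/I₀).
L = 10·(0.1959 + 4) = 41.96 dB.

42.0 dB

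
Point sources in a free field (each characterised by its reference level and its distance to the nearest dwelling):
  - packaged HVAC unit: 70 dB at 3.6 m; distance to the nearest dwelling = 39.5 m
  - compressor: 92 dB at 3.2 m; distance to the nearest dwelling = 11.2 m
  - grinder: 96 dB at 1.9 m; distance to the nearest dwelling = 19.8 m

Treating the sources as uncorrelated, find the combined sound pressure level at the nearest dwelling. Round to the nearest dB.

Propagate each source to the receiver with L = L_ref − 20·log₁₀(r/r_ref), then add intensities.
packaged HVAC unit: 70 − 20·log₁₀(39.5/3.6) = 70 − 20.81 = 49.19 dB.
compressor: 92 − 20·log₁₀(11.2/3.2) = 92 − 10.88 = 81.12 dB.
grinder: 96 − 20·log₁₀(19.8/1.9) = 96 − 20.36 = 75.64 dB.
Σ 10^(L/10) = 1.661e+08 → L_total = 10·log₁₀(1.661e+08) = 82.20 dB.

82 dB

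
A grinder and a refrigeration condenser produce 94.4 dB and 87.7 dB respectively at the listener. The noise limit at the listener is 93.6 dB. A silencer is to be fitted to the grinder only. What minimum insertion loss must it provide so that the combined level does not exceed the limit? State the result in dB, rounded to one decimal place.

2.1 dB

The untreated sources together contribute 10^(87.7/10) = 5.888e+08, i.e. 87.70 dB.
To meet 93.6 dB overall, the treated grinder may contribute at most 10^(93.6/10) − 5.888e+08 = 1.702e+09, i.e. 92.31 dB.
So the grinder must be reduced from 94.4 to 92.31 dB: IL = 2.09 dB.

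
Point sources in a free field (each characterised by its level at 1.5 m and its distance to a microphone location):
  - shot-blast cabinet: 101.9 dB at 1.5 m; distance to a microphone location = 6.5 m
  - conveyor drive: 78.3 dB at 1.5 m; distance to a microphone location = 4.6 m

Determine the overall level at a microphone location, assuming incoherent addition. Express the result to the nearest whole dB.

First find each source's level at the receiver (point-source: −20·log₁₀(r/r_ref)), then combine on an intensity basis.
shot-blast cabinet: 101.9 − 20·log₁₀(6.5/1.5) = 101.9 − 12.74 = 89.16 dB.
conveyor drive: 78.3 − 20·log₁₀(4.6/1.5) = 78.3 − 9.73 = 68.57 dB.
Σ 10^(L/10) = 8.320e+08 → L_total = 10·log₁₀(8.320e+08) = 89.20 dB.

89 dB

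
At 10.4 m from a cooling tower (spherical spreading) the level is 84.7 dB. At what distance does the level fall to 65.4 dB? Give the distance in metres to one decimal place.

For a point source L₁ − L₂ = 20·log₁₀(r₂/r₁), so r₂ = r₁·10^((L₁−L₂)/20).
r₂ = 10.4·10^((84.7−65.4)/20) = 10.4·10^(19.3/20) = 95.95 m.

95.9 m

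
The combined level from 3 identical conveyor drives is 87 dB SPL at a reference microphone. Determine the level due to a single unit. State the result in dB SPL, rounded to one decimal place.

82.2 dB SPL

3 equal contributions raise the level by 10·log₁₀ 3 = 4.771 dB, so each unit alone gives 87 − 4.771.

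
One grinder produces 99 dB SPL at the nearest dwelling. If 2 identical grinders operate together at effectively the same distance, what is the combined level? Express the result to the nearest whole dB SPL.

N identical incoherent sources raise the level by 10·log₁₀ N.
L_total = 99 + 10·log₁₀(2) = 99 + 3.010 = 102.01 dB SPL.

102 dB SPL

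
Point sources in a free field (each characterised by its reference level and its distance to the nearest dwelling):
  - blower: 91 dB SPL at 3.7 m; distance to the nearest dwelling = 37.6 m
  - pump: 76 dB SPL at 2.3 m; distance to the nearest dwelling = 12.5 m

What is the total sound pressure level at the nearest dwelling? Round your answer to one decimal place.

71.3 dB SPL

First find each source's level at the receiver (point-source: −20·log₁₀(r/r_ref)), then combine on an intensity basis.
blower: 91 − 20·log₁₀(37.6/3.7) = 91 − 20.14 = 70.86 dB SPL.
pump: 76 − 20·log₁₀(12.5/2.3) = 76 − 14.70 = 61.30 dB SPL.
Σ 10^(L/10) = 1.354e+07 → L_total = 10·log₁₀(1.354e+07) = 71.32 dB SPL.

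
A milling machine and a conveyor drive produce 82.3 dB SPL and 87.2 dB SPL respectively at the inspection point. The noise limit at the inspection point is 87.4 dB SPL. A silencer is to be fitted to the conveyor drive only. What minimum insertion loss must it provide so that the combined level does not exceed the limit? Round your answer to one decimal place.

1.4 dB

The untreated sources together contribute 10^(82.3/10) = 1.698e+08, i.e. 82.30 dB SPL.
The limit corresponds to 10^(87.4/10) = 5.495e+08; subtracting the fixed part leaves 3.797e+08 for the conveyor drive, i.e. 85.79 dB SPL.
So the conveyor drive must be reduced from 87.2 to 85.79 dB SPL: IL = 1.41 dB.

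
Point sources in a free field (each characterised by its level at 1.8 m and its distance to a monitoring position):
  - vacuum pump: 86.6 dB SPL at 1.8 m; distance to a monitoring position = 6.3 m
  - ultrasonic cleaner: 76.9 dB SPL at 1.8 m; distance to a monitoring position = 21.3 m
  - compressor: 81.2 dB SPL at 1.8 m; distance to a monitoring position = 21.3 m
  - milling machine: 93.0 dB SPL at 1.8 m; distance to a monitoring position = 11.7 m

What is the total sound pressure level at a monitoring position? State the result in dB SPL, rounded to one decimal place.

79.3 dB SPL

Propagate each source to the receiver with L = L_ref − 20·log₁₀(r/r_ref), then add intensities.
vacuum pump: 86.6 − 20·log₁₀(6.3/1.8) = 86.6 − 10.88 = 75.72 dB SPL.
ultrasonic cleaner: 76.9 − 20·log₁₀(21.3/1.8) = 76.9 − 21.46 = 55.44 dB SPL.
compressor: 81.2 − 20·log₁₀(21.3/1.8) = 81.2 − 21.46 = 59.74 dB SPL.
milling machine: 93.0 − 20·log₁₀(11.7/1.8) = 93.0 − 16.26 = 76.74 dB SPL.
Σ 10^(L/10) = 8.583e+07 → L_total = 10·log₁₀(8.583e+07) = 79.34 dB SPL.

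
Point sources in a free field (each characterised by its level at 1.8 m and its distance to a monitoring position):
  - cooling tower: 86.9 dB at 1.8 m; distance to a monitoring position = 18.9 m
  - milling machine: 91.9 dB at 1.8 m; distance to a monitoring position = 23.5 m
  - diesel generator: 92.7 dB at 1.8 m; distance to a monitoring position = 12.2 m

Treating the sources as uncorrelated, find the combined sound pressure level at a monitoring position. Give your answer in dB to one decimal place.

77.3 dB

First find each source's level at the receiver (point-source: −20·log₁₀(r/r_ref)), then combine on an intensity basis.
cooling tower: 86.9 − 20·log₁₀(18.9/1.8) = 86.9 − 20.42 = 66.48 dB.
milling machine: 91.9 − 20·log₁₀(23.5/1.8) = 91.9 − 22.32 = 69.58 dB.
diesel generator: 92.7 − 20·log₁₀(12.2/1.8) = 92.7 − 16.62 = 76.08 dB.
Σ 10^(L/10) = 5.406e+07 → L_total = 10·log₁₀(5.406e+07) = 77.33 dB.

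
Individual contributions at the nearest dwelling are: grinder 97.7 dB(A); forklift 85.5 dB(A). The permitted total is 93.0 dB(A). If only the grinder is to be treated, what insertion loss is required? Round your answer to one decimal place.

Fixed contribution from the other source: Σ 10^(L/10) = 10^(85.5/10) = 3.548e+08 (85.50 dB(A)).
The limit corresponds to 10^(93.0/10) = 1.995e+09; subtracting the fixed part leaves 1.640e+09 for the grinder, i.e. 92.15 dB(A).
So the grinder must be reduced from 97.7 to 92.15 dB(A): IL = 5.55 dB.

5.6 dB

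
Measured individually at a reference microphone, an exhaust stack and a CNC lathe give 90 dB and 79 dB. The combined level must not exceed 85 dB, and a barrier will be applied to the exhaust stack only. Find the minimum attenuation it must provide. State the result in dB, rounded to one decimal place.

6.3 dB

Fixed contribution from the other source: Σ 10^(L/10) = 10^(79/10) = 7.943e+07 (79.00 dB).
To meet 85 dB overall, the treated exhaust stack may contribute at most 10^(85/10) − 7.943e+07 = 2.368e+08, i.e. 83.74 dB.
So the exhaust stack must be reduced from 90 to 83.74 dB: IL = 6.26 dB.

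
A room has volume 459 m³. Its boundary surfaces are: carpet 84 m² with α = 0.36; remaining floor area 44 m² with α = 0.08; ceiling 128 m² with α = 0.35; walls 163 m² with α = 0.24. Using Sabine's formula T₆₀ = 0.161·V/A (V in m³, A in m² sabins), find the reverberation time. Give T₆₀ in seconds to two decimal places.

0.63 s

A = Σ Sᵢαᵢ = 84·0.36 + 44·0.08 + 128·0.35 + 163·0.24 = 117.68 m².
T₆₀ = 0.161 × 459 / 117.68 = 0.628 s.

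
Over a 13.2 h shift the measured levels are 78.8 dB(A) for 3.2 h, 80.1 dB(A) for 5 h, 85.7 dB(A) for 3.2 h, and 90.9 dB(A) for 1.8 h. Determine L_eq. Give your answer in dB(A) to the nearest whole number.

85 dB(A)

The energy average is taken in the linear domain: L_eq = 10·log₁₀[(Σ tᵢ·10^(Lᵢ/10))/T], T = 13.2 h.
Σ tᵢ·10^(Lᵢ/10) = 3.2·10^(78.8/10) + 5·10^(80.1/10) + 3.2·10^(85.7/10) + 1.8·10^(90.9/10) = 4.158e+09.
L_eq = 10·log₁₀(4.158e+09/13.2) = 84.98 dB(A).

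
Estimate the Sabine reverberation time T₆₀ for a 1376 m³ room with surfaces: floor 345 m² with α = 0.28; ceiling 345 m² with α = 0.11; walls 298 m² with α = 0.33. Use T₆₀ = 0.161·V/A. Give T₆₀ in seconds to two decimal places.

0.95 s

A = Σ Sᵢαᵢ = 345·0.28 + 345·0.11 + 298·0.33 = 232.89 m².
T₆₀ = 0.161 × 1376 / 232.89 = 0.951 s.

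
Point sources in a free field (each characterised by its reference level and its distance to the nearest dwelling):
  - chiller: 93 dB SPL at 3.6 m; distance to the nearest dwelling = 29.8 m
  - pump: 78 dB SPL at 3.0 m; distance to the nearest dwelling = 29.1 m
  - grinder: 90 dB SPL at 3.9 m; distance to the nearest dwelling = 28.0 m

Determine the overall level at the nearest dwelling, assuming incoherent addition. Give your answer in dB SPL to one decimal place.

76.9 dB SPL

Propagate each source to the receiver with L = L_ref − 20·log₁₀(r/r_ref), then add intensities.
chiller: 93 − 20·log₁₀(29.8/3.6) = 93 − 18.36 = 74.64 dB SPL.
pump: 78 − 20·log₁₀(29.1/3.0) = 78 − 19.74 = 58.26 dB SPL.
grinder: 90 − 20·log₁₀(28.0/3.9) = 90 − 17.12 = 72.88 dB SPL.
Σ 10^(L/10) = 4.919e+07 → L_total = 10·log₁₀(4.919e+07) = 76.92 dB SPL.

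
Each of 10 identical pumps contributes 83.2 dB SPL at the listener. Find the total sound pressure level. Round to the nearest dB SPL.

93 dB SPL

L_total = L₁ + 10·log₁₀ N for N identical incoherent sources.
L_total = 83.2 + 10·log₁₀(10) = 83.2 + 10.000 = 93.20 dB SPL.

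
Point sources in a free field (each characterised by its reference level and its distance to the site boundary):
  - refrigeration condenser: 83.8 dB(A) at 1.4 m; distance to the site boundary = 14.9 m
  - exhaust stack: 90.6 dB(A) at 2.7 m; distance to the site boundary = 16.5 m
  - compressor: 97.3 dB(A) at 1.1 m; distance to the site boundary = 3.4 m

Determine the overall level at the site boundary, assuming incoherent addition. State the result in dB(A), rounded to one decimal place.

87.7 dB(A)

First find each source's level at the receiver (point-source: −20·log₁₀(r/r_ref)), then combine on an intensity basis.
refrigeration condenser: 83.8 − 20·log₁₀(14.9/1.4) = 83.8 − 20.54 = 63.26 dB(A).
exhaust stack: 90.6 − 20·log₁₀(16.5/2.7) = 90.6 − 15.72 = 74.88 dB(A).
compressor: 97.3 − 20·log₁₀(3.4/1.1) = 97.3 − 9.80 = 87.50 dB(A).
Σ 10^(L/10) = 5.950e+08 → L_total = 10·log₁₀(5.950e+08) = 87.75 dB(A).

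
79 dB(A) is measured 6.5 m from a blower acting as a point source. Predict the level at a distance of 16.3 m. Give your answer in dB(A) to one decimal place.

71.0 dB(A)

Point-source attenuation: ΔL = 20·log₁₀(r₂/r₁) = 20·log₁₀(16.3/6.5) = 7.985 dB.
L₂ = 79 − 20·log₁₀(16.3/6.5) = 79 − 7.985 = 71.01 dB(A).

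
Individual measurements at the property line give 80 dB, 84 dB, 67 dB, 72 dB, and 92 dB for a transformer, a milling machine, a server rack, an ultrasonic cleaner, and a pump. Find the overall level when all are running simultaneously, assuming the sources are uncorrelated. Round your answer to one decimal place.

92.9 dB

For uncorrelated sources the intensities add, so convert each level to linear form, sum, and take 10·log₁₀ of the total.
Σ 10^(L/10) = 10^(80/10) + 10^(84/10) + 10^(67/10) + 10^(72/10) + 10^(92/10) = 1.957e+09.
L_total = 10·log₁₀(1.957e+09) = 92.92 dB.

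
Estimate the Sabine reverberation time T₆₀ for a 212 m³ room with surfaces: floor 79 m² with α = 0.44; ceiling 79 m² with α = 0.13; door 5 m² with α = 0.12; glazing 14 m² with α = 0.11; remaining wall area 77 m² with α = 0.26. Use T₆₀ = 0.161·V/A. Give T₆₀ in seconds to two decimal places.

0.51 s

A = Σ Sᵢαᵢ = 79·0.44 + 79·0.13 + 5·0.12 + 14·0.11 + 77·0.26 = 67.19 m².
T₆₀ = 0.161 × 212 / 67.19 = 0.508 s.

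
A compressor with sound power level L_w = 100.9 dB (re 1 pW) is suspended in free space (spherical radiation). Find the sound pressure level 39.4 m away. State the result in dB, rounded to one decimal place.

L_p = L_w − 10·log₁₀(4π·r²) with r = 39.4 m.
4π·r² = 1.951e+04 m², 10·log₁₀ of that is 42.902 dB.
L_p = 100.9 − 42.902 = 58.00 dB.

58.0 dB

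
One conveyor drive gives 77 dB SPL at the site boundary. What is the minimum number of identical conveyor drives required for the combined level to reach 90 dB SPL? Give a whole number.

20

N identical sources give L₁ + 10·log₁₀ N, so require 10·log₁₀ N ≥ 90 − 77 = 13.0 dB.
N ≥ 10^(13.0/10) = 19.953, so N = 20.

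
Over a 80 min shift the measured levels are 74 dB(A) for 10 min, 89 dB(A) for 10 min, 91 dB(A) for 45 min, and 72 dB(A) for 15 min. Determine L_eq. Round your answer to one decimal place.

L_eq = 10·log₁₀[(1/T)·Σ tᵢ·10^(Lᵢ/10)] with T = 80 min.
Σ tᵢ·10^(Lᵢ/10) = 10·10^(74/10) + 10·10^(89/10) + 45·10^(91/10) + 15·10^(72/10) = 6.508e+10.
L_eq = 10·log₁₀(6.508e+10/80) = 89.10 dB(A).

89.1 dB(A)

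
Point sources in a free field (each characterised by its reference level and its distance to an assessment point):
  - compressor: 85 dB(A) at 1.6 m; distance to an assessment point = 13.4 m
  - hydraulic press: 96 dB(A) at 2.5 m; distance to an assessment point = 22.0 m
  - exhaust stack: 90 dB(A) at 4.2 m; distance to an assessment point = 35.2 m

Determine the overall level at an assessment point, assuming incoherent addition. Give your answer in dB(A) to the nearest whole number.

Propagate each source to the receiver with L = L_ref − 20·log₁₀(r/r_ref), then add intensities.
compressor: 85 − 20·log₁₀(13.4/1.6) = 85 − 18.46 = 66.54 dB(A).
hydraulic press: 96 − 20·log₁₀(22.0/2.5) = 96 − 18.89 = 77.11 dB(A).
exhaust stack: 90 − 20·log₁₀(35.2/4.2) = 90 − 18.47 = 71.53 dB(A).
Σ 10^(L/10) = 7.015e+07 → L_total = 10·log₁₀(7.015e+07) = 78.46 dB(A).

78 dB(A)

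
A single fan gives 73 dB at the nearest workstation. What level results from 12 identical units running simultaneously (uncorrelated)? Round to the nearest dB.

84 dB

L_total = L₁ + 10·log₁₀ N for N identical incoherent sources.
L_total = 73 + 10·log₁₀(12) = 73 + 10.792 = 83.79 dB.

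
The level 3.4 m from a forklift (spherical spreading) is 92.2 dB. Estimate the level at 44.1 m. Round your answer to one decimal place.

69.9 dB

For a point source, L₂ = L₁ − 20·log₁₀(r₂/r₁).
L₂ = 92.2 − 20·log₁₀(44.1/3.4) = 92.2 − 22.259 = 69.94 dB.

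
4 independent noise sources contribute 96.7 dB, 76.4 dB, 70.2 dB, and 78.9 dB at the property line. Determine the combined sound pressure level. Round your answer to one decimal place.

96.8 dB

Incoherent sources combine by intensity addition: L_total = 10·log₁₀(Σ 10^(L_i/10)).
Σ 10^(L/10) = 10^(96.7/10) + 10^(76.4/10) + 10^(70.2/10) + 10^(78.9/10) = 4.809e+09.
L_total = 10·log₁₀(4.809e+09) = 96.82 dB.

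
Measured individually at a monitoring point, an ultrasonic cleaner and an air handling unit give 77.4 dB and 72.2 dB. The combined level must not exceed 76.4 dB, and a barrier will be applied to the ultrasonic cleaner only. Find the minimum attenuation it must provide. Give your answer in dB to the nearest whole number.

3 dB

Fixed contribution from the other source: Σ 10^(L/10) = 10^(72.2/10) = 1.660e+07 (72.20 dB).
To meet 76.4 dB overall, the treated ultrasonic cleaner may contribute at most 10^(76.4/10) − 1.660e+07 = 2.706e+07, i.e. 74.32 dB.
So the ultrasonic cleaner must be reduced from 77.4 to 74.32 dB: IL = 3.08 dB.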